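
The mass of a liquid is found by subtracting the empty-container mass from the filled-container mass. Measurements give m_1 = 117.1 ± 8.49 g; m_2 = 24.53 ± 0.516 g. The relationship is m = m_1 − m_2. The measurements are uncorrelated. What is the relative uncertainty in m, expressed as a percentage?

9.19%

Sums and differences: (δm)² = Σ (cᵢ δxᵢ)².
  (δm_1)² = 72.1;  (δm_2)² = 0.266
δm = √(72.3) = 8.51 g
m = 92.57 g, so δm/m = 8.51/92.57 = 0.0919.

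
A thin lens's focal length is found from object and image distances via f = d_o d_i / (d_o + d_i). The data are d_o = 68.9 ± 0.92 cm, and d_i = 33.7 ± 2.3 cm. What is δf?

1.04 cm

∂f/∂d_o = (d_i/(d_o+d_i))² = 0.108;  ∂f/∂d_i = (d_o/(d_o+d_i))² = 0.451
δf = √((∂f/∂d_o · δd_o)² + (∂f/∂d_i · δd_i)²) = √(0.00985 + 1.08) = 1.04 cm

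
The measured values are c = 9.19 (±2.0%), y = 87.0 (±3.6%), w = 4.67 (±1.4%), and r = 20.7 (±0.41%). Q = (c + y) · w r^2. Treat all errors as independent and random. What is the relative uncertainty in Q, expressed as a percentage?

3.64%

Let u = c + y = 96.2. δu = √(δc² + δy²) = √(0.0338 + 9.81) = 3.14, so δu/u = 0.0326.
Q is then a monomial in u, w, r:
δQ/Q = √((δu/u)² + (1·δw/w)² + (2·δr/r)²) = √(0.00106 + 0.000196 + 6.72e-05) = 0.0364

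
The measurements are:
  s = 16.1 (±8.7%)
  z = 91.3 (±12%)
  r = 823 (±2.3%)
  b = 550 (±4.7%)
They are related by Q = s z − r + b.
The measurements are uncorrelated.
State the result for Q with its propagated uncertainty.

Let p = s·z = 1470. δp/p = √((1·δs/s)² + (1·δz/z)²) = √(0.00757 + 0.0144) = 0.148, so δp = 218.
Q = p − r + b: δQ = √(δp² + δr² + δb²) = √(47500 + 358 + 668) = 220
Q = 1200.

1200 ± 220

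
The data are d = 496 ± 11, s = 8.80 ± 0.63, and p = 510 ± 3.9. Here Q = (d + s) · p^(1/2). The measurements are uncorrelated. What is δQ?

Let u = d + s = 505. δu = √(δd² + δs²) = √(121 + 0.397) = 11.0, so δu/u = 0.0218.
Q is then a monomial in u, p:
δQ/Q = √((δu/u)² + (½·δp/p)²) = √(0.000476 + 1.46e-05) = 0.0222
Q = 11400, so δQ = 0.0222 × 11400 = 253.

253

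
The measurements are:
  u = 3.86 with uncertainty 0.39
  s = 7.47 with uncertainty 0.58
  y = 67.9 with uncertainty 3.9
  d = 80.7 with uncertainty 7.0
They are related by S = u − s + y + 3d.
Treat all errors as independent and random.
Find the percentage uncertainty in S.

Absolute uncertainties add in quadrature for a linear combination:
  (δu)² = 0.152;  (δs)² = 0.336;  (δy)² = 15.2;  (3·δd)² = 441
δS = √(457) = 21.4
S = 306, so δS/S = 21.4/306 = 0.0697.

6.97%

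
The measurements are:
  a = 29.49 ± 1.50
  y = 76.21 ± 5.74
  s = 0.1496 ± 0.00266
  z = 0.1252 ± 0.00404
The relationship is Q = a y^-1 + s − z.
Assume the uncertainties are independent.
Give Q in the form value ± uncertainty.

0.4114 ± 0.0355

Let p = a·y^-1 = 0.3870. δp/p = √((1·δa/a)² + (-1·δy/y)²) = √(0.00259 + 0.00567) = 0.0909, so δp = 0.0352.
Q = p + s − z: δQ = √(δp² + δs² + δz²) = √(0.00124 + 7.08e-06 + 1.63e-05) = 0.0355
Q = 0.4114.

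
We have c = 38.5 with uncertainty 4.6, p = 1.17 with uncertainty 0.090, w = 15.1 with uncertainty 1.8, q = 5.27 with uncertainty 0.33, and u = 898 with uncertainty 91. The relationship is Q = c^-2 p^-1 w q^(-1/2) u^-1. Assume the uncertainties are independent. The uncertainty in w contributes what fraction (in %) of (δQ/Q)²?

(δQ/Q)² = (-2·δc/c)² + (-1·δp/p)² + (1·δw/w)² + (−½·δq/q)² + (-1·δu/u)²
  c term: (-2×0.119)² = 0.0571
  p term: (-1×0.0769)² = 0.00592
  w term: (1×0.119)² = 0.0142
  q term: (-0.5×0.0626)² = 0.000980
  u term: (-1×0.101)² = 0.0103
Total = 0.0885. Share from w = 0.0142/0.0885 = 0.161.

16.1%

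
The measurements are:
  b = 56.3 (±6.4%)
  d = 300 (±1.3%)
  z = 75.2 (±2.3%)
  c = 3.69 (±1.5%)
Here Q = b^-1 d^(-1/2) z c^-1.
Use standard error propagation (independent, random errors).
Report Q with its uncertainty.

0.0209 ± 0.00146

Relative error in a monomial: (δQ/Q)² = Σ (nᵢ · δxᵢ/xᵢ)².
  (-1·δb/b)² = (-1×0.0640)² = 0.00410;  (−½·δd/d)² = (-0.5×0.0130)² = 4.23e-05;  (1·δz/z)² = (1×0.0230)² = 0.000529;  (-1·δc/c)² = (-1×0.0150)² = 0.000225
δQ/Q = √(0.00489) = 0.0699
Q = 0.0209, so δQ = 0.0699 × 0.0209 = 0.00146.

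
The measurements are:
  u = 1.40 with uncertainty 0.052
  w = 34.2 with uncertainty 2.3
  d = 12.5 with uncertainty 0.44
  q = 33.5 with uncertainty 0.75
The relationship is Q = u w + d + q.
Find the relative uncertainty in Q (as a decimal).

Let p = u·w = 47.9. δp/p = √((1·δu/u)² + (1·δw/w)²) = √(0.00138 + 0.00452) = 0.0768, so δp = 3.68.
Q = p + d + q: δQ = √(δp² + δd² + δq²) = √(13.5 + 0.194 + 0.562) = 3.78
Q = 93.9, so δQ/Q = 3.78/93.9 = 0.0403.

0.0403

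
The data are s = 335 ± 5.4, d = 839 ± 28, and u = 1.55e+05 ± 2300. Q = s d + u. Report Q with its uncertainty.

Let p = s·d = 2.81e+05. δp/p = √((1·δs/s)² + (1·δd/d)²) = √(0.000260 + 0.00111) = 0.0371, so δp = 10400.
Q = p + u: δQ = √(δp² + δu²) = √(1.09e+08 + 5.29e+06) = 10700
Q = 4.36e+05.

(4.36 ± 0.107) × 10^5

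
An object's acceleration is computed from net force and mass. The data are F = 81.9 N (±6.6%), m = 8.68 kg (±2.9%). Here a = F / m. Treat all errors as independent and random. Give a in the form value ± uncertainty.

a is a product of powers, so relative uncertainties combine in quadrature:
  (1·δF/F)² = (1×0.0660)² = 0.00436;  (-1·δm/m)² = (-1×0.0290)² = 0.000841
δa/a = √(0.00520) = 0.0721
a = 9.44 m/s^2, so δa = 0.0721 × 9.44 = 0.680 m/s^2.

9.44 ± 0.680 m/s^2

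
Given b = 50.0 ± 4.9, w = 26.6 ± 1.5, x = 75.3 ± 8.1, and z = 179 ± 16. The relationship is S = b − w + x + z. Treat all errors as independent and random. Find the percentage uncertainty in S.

6.72%

For a sum/difference, combine absolute errors in quadrature:
  (δb)² = 24.0;  (δw)² = 2.25;  (δx)² = 65.6;  (δz)² = 256
δS = √(348) = 18.7
S = 278, so δS/S = 18.7/278 = 0.0672.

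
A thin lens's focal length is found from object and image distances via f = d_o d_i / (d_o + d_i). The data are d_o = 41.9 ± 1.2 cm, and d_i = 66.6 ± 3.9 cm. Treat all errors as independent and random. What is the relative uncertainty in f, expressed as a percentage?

∂f/∂d_o = (d_i/(d_o+d_i))² = 0.377;  ∂f/∂d_i = (d_o/(d_o+d_i))² = 0.149
δf = √((∂f/∂d_o · δd_o)² + (∂f/∂d_i · δd_i)²) = √(0.204 + 0.338) = 0.737 cm
f = 25.7 cm, so δf/f = 0.737/25.7 = 0.0286.

2.86%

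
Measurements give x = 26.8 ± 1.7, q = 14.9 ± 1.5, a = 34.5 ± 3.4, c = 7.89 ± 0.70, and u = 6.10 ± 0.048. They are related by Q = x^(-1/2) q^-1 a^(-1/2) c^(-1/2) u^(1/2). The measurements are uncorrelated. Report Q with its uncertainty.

0.00194 ± 0.000242

Products/powers → add relative errors in quadrature, weighted by exponent:
  (−½·δx/x)² = (-0.5×0.0634)² = 0.00101;  (-1·δq/q)² = (-1×0.101)² = 0.0101;  (−½·δa/a)² = (-0.5×0.0986)² = 0.00243;  (−½·δc/c)² = (-0.5×0.0887)² = 0.00197;  (½·δu/u)² = (0.5×0.00787)² = 1.55e-05
δQ/Q = √(0.0156) = 0.125
Q = 0.00194, so δQ = 0.125 × 0.00194 = 0.000242.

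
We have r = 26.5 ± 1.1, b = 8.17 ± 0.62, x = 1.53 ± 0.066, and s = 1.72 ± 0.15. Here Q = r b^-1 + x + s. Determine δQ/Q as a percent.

Let p = r·b^-1 = 3.24. δp/p = √((1·δr/r)² + (-1·δb/b)²) = √(0.00172 + 0.00576) = 0.0865, so δp = 0.281.
Q = p + x + s: δQ = √(δp² + δx² + δs²) = √(0.0787 + 0.00436 + 0.0225) = 0.325
Q = 6.49, so δQ/Q = 0.325/6.49 = 0.0500.

5.00%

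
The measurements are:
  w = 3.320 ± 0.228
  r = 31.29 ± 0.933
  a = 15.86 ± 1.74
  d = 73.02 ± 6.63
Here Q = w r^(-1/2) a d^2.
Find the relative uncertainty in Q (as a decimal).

Q is a product of powers, so relative uncertainties combine in quadrature:
  (1·δw/w)² = (1×0.0687)² = 0.00472;  (−½·δr/r)² = (-0.5×0.0298)² = 0.000222;  (1·δa/a)² = (1×0.110)² = 0.0120;  (2·δd/d)² = (2×0.0908)² = 0.0330
δQ/Q = √(0.0500) = 0.223

0.223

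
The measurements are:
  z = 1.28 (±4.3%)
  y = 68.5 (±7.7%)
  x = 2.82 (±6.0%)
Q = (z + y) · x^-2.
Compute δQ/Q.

Let u = z + y = 69.8. δu = √(δz² + δy²) = √(0.00303 + 27.8) = 5.27, so δu/u = 0.0756.
Q is then a monomial in u, x:
δQ/Q = √((δu/u)² + (-2·δx/x)²) = √(0.00571 + 0.0144) = 0.142

0.142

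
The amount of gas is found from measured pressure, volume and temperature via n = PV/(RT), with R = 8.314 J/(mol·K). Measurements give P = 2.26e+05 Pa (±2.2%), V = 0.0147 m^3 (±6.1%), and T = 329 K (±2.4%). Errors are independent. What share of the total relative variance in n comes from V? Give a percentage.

77.8%

(δn/n)² = (1·δP/P)² + (1·δV/V)² + (-1·δT/T)²
  P term: (1×0.0220)² = 0.000484
  V term: (1×0.0610)² = 0.00372
  T term: (-1×0.0240)² = 0.000576
Total = 0.00478. Share from V = 0.00372/0.00478 = 0.778.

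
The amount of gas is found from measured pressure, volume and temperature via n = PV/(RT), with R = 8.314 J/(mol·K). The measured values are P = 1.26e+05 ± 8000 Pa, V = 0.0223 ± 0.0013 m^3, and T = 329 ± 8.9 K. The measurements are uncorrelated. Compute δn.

Relative error in a monomial: (δn/n)² = Σ (nᵢ · δxᵢ/xᵢ)².
  (1·δP/P)² = (1×0.0635)² = 0.00403;  (1·δV/V)² = (1×0.0583)² = 0.00340;  (-1·δT/T)² = (-1×0.0271)² = 0.000732
δn/n = √(0.00816) = 0.0903
n = 1.03 mol, so δn = 0.0903 × 1.03 = 0.0928 mol.

0.0928 mol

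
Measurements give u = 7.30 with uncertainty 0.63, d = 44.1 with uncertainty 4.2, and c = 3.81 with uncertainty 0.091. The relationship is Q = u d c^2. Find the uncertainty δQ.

Each factor contributes (exponent × relative error)² to (δQ/Q)²:
  (1·δu/u)² = (1×0.0863)² = 0.00745;  (1·δd/d)² = (1×0.0952)² = 0.00907;  (2·δc/c)² = (2×0.0239)² = 0.00228
δQ/Q = √(0.0188) = 0.137
Q = 4670, so δQ = 0.137 × 4670 = 641.

641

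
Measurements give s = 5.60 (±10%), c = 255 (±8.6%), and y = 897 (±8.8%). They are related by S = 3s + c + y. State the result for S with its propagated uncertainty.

Absolute uncertainties add in quadrature for a linear combination:
  (3·δs)² = 2.82;  (δc)² = 481;  (δy)² = 6230
δS = √(6710) = 81.9
S = 1170.

1170 ± 81.9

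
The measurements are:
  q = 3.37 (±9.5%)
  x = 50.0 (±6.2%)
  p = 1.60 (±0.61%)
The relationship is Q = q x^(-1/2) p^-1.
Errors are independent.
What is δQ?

Relative error in a monomial: (δQ/Q)² = Σ (nᵢ · δxᵢ/xᵢ)².
  (1·δq/q)² = (1×0.0950)² = 0.00902;  (−½·δx/x)² = (-0.5×0.0620)² = 0.000961;  (-1·δp/p)² = (-1×0.00610)² = 3.72e-05
δQ/Q = √(0.0100) = 0.100
Q = 0.298, so δQ = 0.100 × 0.298 = 0.0298.

0.0298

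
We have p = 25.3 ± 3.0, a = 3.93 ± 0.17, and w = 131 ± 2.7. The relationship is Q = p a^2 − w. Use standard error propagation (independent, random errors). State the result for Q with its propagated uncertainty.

260 ± 57.4

Let h = p·a^2 = 391. δh/h = √((1·δp/p)² + (2·δa/a)²) = √(0.0141 + 0.00748) = 0.147, so δh = 57.4.
Q = h − w: δQ = √(δh² + δw²) = √(3290 + 7.29) = 57.4
Q = 260.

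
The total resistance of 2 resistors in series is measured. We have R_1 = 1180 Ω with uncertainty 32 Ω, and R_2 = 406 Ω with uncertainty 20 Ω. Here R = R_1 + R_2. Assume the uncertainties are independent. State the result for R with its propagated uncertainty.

Absolute uncertainties add in quadrature for a linear combination:
  (δR_1)² = 1020;  (δR_2)² = 400
δR = √(1420) = 37.7 Ω
R = 1590 Ω.

1590 ± 37.7 Ω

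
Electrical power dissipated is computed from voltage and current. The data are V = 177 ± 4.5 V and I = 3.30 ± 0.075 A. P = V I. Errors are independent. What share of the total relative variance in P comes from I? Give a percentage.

(δP/P)² = (1·δV/V)² + (1·δI/I)²
  V term: (1×0.0254)² = 0.000646
  I term: (1×0.0227)² = 0.000517
Total = 0.00116. Share from I = 0.000517/0.00116 = 0.444.

44.4%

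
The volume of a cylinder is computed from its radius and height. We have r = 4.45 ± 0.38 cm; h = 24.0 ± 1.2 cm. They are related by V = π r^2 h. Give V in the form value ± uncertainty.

1490 ± 266 cm^3

Relative error in a monomial: (δV/V)² = Σ (nᵢ · δxᵢ/xᵢ)².
  (2·δr/r)² = (2×0.0854)² = 0.0292;  (1·δh/h)² = (1×0.0500)² = 0.00250
δV/V = √(0.0317) = 0.178
V = 1490 cm^3, so δV = 0.178 × 1490 = 266 cm^3.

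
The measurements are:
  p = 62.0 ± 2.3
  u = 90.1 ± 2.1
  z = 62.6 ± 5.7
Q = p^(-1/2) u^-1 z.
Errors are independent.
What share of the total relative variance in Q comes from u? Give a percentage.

5.92%

(δQ/Q)² = (−½·δp/p)² + (-1·δu/u)² + (1·δz/z)²
  p term: (-0.5×0.0371)² = 0.000344
  u term: (-1×0.0233)² = 0.000543
  z term: (1×0.0911)² = 0.00829
Total = 0.00918. Share from u = 0.000543/0.00918 = 0.0592.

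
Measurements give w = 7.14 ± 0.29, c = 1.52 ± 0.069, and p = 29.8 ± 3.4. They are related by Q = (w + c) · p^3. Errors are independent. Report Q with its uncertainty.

Let u = w + c = 8.66. δu = √(δw² + δc²) = √(0.0841 + 0.00476) = 0.298, so δu/u = 0.0344.
Q is then a monomial in u, p:
δQ/Q = √((δu/u)² + (3·δp/p)²) = √(0.00118 + 0.117) = 0.344
Q = 2.29e+05, so δQ = 0.344 × 2.29e+05 = 78800.

(2.29 ± 0.788) × 10^5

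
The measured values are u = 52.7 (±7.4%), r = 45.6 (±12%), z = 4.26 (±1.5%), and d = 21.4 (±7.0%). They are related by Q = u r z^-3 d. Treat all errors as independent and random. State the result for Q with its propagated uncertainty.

Relative error in a monomial: (δQ/Q)² = Σ (nᵢ · δxᵢ/xᵢ)².
  (1·δu/u)² = (1×0.0740)² = 0.00548;  (1·δr/r)² = (1×0.120)² = 0.0144;  (-3·δz/z)² = (-3×0.0150)² = 0.00203;  (1·δd/d)² = (1×0.0700)² = 0.00490
δQ/Q = √(0.0268) = 0.164
Q = 665, so δQ = 0.164 × 665 = 109.

665 ± 109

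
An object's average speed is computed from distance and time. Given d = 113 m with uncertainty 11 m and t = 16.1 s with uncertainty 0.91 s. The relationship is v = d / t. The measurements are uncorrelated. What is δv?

0.790 m/s

v is a product of powers, so relative uncertainties combine in quadrature:
  (1·δd/d)² = (1×0.0973)² = 0.00948;  (-1·δt/t)² = (-1×0.0565)² = 0.00319
δv/v = √(0.0127) = 0.113
v = 7.02 m/s, so δv = 0.113 × 7.02 = 0.790 m/s.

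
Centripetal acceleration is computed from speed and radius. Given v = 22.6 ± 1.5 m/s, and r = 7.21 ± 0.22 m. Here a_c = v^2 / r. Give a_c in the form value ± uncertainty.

For a monomial a_c ∝ v^2, r^-1, fractional errors add in quadrature:
  (2·δv/v)² = (2×0.0664)² = 0.0176;  (-1·δr/r)² = (-1×0.0305)² = 0.000931
δa_c/a_c = √(0.0186) = 0.136
a_c = 70.8 m/s^2, so δa_c = 0.136 × 70.8 = 9.65 m/s^2.

70.8 ± 9.65 m/s^2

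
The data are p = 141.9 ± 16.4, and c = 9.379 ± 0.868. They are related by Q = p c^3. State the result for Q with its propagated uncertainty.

117100 ± 35200

Since Q is a product/quotient, work with relative uncertainties:
  (1·δp/p)² = (1×0.116)² = 0.0134;  (3·δc/c)² = (3×0.0925)² = 0.0771
δQ/Q = √(0.0904) = 0.301
Q = 117100, so δQ = 0.301 × 117100 = 35200.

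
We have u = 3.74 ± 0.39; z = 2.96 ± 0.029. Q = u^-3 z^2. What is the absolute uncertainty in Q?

Q is a product of powers, so relative uncertainties combine in quadrature:
  (-3·δu/u)² = (-3×0.104)² = 0.0979;  (2·δz/z)² = (2×0.00980)² = 0.000384
δQ/Q = √(0.0982) = 0.313
Q = 0.167, so δQ = 0.313 × 0.167 = 0.0525.

0.0525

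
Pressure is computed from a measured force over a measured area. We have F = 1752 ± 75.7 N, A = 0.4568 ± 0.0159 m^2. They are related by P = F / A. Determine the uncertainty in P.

Since P is a product/quotient, work with relative uncertainties:
  (1·δF/F)² = (1×0.0432)² = 0.00187;  (-1·δA/A)² = (-1×0.0348)² = 0.00121
δP/P = √(0.00308) = 0.0555
P = 3835 Pa, so δP = 0.0555 × 3835 = 213 Pa.

213 Pa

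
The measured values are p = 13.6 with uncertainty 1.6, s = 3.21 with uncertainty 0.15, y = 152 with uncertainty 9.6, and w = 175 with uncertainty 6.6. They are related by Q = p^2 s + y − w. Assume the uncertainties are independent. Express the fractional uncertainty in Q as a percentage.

Let h = p^2·s = 594. δh/h = √((2·δp/p)² + (1·δs/s)²) = √(0.0554 + 0.00218) = 0.240, so δh = 142.
Q = h + y − w: δQ = √(δh² + δy² + δw²) = √(20300 + 92.2 + 43.6) = 143
Q = 571, so δQ/Q = 143/571 = 0.250.

25.0%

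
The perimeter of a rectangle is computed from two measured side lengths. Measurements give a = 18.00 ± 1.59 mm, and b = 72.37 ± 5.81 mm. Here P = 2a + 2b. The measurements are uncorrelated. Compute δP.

12.0 mm

Each term contributes (cᵢ δxᵢ)² to (δP)²:
  (2·δa)² = 10.1;  (2·δb)² = 135
δP = √(145) = 12.0 mm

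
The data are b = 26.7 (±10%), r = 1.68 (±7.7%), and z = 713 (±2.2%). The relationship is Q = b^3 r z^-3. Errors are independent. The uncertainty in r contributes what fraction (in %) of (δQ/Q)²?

5.91%

(δQ/Q)² = (3·δb/b)² + (1·δr/r)² + (-3·δz/z)²
  b term: (3×0.100)² = 0.0900
  r term: (1×0.0770)² = 0.00593
  z term: (-3×0.0220)² = 0.00436
Total = 0.100. Share from r = 0.00593/0.100 = 0.0591.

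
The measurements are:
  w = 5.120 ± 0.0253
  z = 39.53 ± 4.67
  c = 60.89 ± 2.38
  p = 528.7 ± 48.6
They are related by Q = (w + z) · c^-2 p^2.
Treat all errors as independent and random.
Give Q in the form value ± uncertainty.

3366 ± 759

Let u = w + z = 44.65. δu = √(δw² + δz²) = √(0.000640 + 21.8) = 4.67, so δu/u = 0.105.
Q is then a monomial in u, c, p:
δQ/Q = √((δu/u)² + (-2·δc/c)² + (2·δp/p)²) = √(0.0109 + 0.00611 + 0.0338) = 0.226
Q = 3366, so δQ = 0.226 × 3366 = 759.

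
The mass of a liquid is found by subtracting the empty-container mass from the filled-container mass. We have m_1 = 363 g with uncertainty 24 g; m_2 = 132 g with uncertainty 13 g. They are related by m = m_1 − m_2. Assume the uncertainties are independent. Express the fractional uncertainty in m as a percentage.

11.8%

For a sum/difference, combine absolute errors in quadrature:
  (δm_1)² = 576;  (δm_2)² = 169
δm = √(745) = 27.3 g
m = 231 g, so δm/m = 27.3/231 = 0.118.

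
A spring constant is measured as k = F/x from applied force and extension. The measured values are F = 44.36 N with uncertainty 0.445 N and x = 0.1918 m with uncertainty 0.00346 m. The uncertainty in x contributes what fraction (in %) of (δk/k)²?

(δk/k)² = (1·δF/F)² + (-1·δx/x)²
  F term: (1×0.0100)² = 0.000101
  x term: (-1×0.0180)² = 0.000325
Total = 0.000426. Share from x = 0.000325/0.000426 = 0.764.

76.4%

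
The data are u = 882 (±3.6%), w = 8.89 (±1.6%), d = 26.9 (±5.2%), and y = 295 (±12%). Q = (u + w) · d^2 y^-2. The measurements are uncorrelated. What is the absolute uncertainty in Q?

Let h = u + w = 891. δh = √(δu² + δw²) = √(1010 + 0.0202) = 31.8, so δh/h = 0.0356.
Q is then a monomial in h, d, y:
δQ/Q = √((δh/h)² + (2·δd/d)² + (-2·δy/y)²) = √(0.00127 + 0.0108 + 0.0576) = 0.264
Q = 7.41, so δQ = 0.264 × 7.41 = 1.96.

1.96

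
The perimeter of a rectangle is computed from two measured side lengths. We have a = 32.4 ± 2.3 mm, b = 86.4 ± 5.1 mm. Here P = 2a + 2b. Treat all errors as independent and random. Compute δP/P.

0.0471

For a sum/difference, combine absolute errors in quadrature:
  (2·δa)² = 21.2;  (2·δb)² = 104
δP = √(125) = 11.2 mm
P = 238 mm, so δP/P = 11.2/238 = 0.0471.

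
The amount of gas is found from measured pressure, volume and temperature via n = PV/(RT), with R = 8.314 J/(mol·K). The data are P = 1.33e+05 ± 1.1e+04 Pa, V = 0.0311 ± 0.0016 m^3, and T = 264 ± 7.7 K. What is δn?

0.192 mol

For a monomial n ∝ P, V, T^-1, fractional errors add in quadrature:
  (1·δP/P)² = (1×0.0827)² = 0.00684;  (1·δV/V)² = (1×0.0514)² = 0.00265;  (-1·δT/T)² = (-1×0.0292)² = 0.000851
δn/n = √(0.0103) = 0.102
n = 1.88 mol, so δn = 0.102 × 1.88 = 0.192 mol.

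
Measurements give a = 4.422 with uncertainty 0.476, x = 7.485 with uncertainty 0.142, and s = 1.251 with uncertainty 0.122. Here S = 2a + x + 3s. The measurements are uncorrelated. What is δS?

1.03

For a sum/difference, combine absolute errors in quadrature:
  (2·δa)² = 0.906;  (δx)² = 0.0202;  (3·δs)² = 0.134
δS = √(1.06) = 1.03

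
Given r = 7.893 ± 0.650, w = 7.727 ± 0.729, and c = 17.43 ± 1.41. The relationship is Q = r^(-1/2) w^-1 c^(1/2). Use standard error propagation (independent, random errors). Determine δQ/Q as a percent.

11.1%

Since Q is a product/quotient, work with relative uncertainties:
  (−½·δr/r)² = (-0.5×0.0824)² = 0.00170;  (-1·δw/w)² = (-1×0.0943)² = 0.00890;  (½·δc/c)² = (0.5×0.0809)² = 0.00164
δQ/Q = √(0.0122) = 0.111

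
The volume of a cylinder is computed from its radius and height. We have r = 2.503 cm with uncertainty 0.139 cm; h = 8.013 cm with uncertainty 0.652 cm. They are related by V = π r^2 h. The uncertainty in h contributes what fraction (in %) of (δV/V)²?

(δV/V)² = (2·δr/r)² + (1·δh/h)²
  r term: (2×0.0555)² = 0.0123
  h term: (1×0.0814)² = 0.00662
Total = 0.0190. Share from h = 0.00662/0.0190 = 0.349.

34.9%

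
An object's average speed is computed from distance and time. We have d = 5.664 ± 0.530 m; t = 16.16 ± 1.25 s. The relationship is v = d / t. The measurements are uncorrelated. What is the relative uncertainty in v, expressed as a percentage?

Relative error in a monomial: (δv/v)² = Σ (nᵢ · δxᵢ/xᵢ)².
  (1·δd/d)² = (1×0.0936)² = 0.00876;  (-1·δt/t)² = (-1×0.0774)² = 0.00598
δv/v = √(0.0147) = 0.121

12.1%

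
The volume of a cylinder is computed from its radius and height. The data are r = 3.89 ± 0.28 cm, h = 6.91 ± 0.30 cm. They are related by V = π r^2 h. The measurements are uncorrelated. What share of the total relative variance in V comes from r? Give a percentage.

(δV/V)² = (2·δr/r)² + (1·δh/h)²
  r term: (2×0.0720)² = 0.0207
  h term: (1×0.0434)² = 0.00188
Total = 0.0226. Share from r = 0.0207/0.0226 = 0.917.

91.7%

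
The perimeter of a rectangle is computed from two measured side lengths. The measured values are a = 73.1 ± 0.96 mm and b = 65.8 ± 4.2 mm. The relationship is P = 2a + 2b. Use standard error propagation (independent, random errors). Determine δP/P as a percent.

3.10%

P is a linear combination, so absolute uncertainties add in quadrature:
  (2·δa)² = 3.69;  (2·δb)² = 70.6
δP = √(74.2) = 8.62 mm
P = 278 mm, so δP/P = 8.62/278 = 0.0310.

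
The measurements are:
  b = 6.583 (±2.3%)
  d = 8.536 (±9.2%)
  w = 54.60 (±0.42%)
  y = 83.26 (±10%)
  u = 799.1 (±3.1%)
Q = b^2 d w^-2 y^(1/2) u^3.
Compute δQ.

For a monomial Q ∝ b^2, d, w^-2, y^(1/2), u^3, fractional errors add in quadrature:
  (2·δb/b)² = (2×0.0230)² = 0.00212;  (1·δd/d)² = (1×0.0920)² = 0.00846;  (-2·δw/w)² = (-2×0.00420)² = 7.06e-05;  (½·δy/y)² = (0.5×0.100)² = 0.00250;  (3·δu/u)² = (3×0.0310)² = 0.00865
δQ/Q = √(0.0218) = 0.148
Q = 5.777e+08, so δQ = 0.148 × 5.777e+08 = 8.53e+07.

8.53e+07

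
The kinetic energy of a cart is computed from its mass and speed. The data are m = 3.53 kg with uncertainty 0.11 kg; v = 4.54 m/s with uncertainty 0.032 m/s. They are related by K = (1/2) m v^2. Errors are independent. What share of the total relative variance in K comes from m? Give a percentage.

83.0%

(δK/K)² = (1·δm/m)² + (2·δv/v)²
  m term: (1×0.0312)² = 0.000971
  v term: (2×0.00705)² = 0.000199
Total = 0.00117. Share from m = 0.000971/0.00117 = 0.830.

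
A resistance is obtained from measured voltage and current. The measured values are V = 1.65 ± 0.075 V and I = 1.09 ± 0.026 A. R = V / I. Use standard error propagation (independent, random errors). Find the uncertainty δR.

0.0777 Ω

Relative error in a monomial: (δR/R)² = Σ (nᵢ · δxᵢ/xᵢ)².
  (1·δV/V)² = (1×0.0455)² = 0.00207;  (-1·δI/I)² = (-1×0.0239)² = 0.000569
δR/R = √(0.00264) = 0.0513
R = 1.51 Ω, so δR = 0.0513 × 1.51 = 0.0777 Ω.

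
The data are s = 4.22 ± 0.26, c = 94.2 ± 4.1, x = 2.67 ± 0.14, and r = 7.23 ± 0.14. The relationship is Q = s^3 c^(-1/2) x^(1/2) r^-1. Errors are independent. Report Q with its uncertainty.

1.75 ± 0.331

Relative error in a monomial: (δQ/Q)² = Σ (nᵢ · δxᵢ/xᵢ)².
  (3·δs/s)² = (3×0.0616)² = 0.0342;  (−½·δc/c)² = (-0.5×0.0435)² = 0.000474;  (½·δx/x)² = (0.5×0.0524)² = 0.000687;  (-1·δr/r)² = (-1×0.0194)² = 0.000375
δQ/Q = √(0.0357) = 0.189
Q = 1.75, so δQ = 0.189 × 1.75 = 0.331.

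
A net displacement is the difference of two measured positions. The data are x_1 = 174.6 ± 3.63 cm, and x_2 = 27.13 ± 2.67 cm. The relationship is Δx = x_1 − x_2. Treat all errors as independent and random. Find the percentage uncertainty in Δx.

Absolute uncertainties add in quadrature for a linear combination:
  (δx_1)² = 13.2;  (δx_2)² = 7.13
δΔx = √(20.3) = 4.51 cm
Δx = 147.5 cm, so δΔx/Δx = 4.51/147.5 = 0.0306.

3.06%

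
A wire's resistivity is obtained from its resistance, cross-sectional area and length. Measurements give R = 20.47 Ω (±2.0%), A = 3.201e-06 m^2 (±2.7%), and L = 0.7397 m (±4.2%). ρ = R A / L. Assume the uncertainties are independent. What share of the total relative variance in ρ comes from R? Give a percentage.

13.8%

(δρ/ρ)² = (1·δR/R)² + (1·δA/A)² + (-1·δL/L)²
  R term: (1×0.0200)² = 0.000400
  A term: (1×0.0270)² = 0.000729
  L term: (-1×0.0420)² = 0.00176
Total = 0.00289. Share from R = 0.000400/0.00289 = 0.138.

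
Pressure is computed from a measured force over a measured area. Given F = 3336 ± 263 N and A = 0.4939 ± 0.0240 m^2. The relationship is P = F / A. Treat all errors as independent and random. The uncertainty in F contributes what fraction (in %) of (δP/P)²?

(δP/P)² = (1·δF/F)² + (-1·δA/A)²
  F term: (1×0.0788)² = 0.00622
  A term: (-1×0.0486)² = 0.00236
Total = 0.00858. Share from F = 0.00622/0.00858 = 0.725.

72.5%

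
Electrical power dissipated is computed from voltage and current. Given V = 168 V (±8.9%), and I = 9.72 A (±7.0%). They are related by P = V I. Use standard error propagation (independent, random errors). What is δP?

For a monomial P ∝ V, I, fractional errors add in quadrature:
  (1·δV/V)² = (1×0.0890)² = 0.00792;  (1·δI/I)² = (1×0.0700)² = 0.00490
δP/P = √(0.0128) = 0.113
P = 1630 W, so δP = 0.113 × 1630 = 185 W.

185 W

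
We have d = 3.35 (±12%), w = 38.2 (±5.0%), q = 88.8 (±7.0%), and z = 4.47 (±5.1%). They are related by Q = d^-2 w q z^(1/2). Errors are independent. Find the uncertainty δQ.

164

Products/powers → add relative errors in quadrature, weighted by exponent:
  (-2·δd/d)² = (-2×0.120)² = 0.0576;  (1·δw/w)² = (1×0.0500)² = 0.00250;  (1·δq/q)² = (1×0.0700)² = 0.00490;  (½·δz/z)² = (0.5×0.0510)² = 0.000650
δQ/Q = √(0.0657) = 0.256
Q = 639, so δQ = 0.256 × 639 = 164.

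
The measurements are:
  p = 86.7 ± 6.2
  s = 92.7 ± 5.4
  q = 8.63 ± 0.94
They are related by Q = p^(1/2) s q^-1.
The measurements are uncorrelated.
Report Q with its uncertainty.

100 ± 12.9

For a monomial Q ∝ p^(1/2), s, q^-1, fractional errors add in quadrature:
  (½·δp/p)² = (0.5×0.0715)² = 0.00128;  (1·δs/s)² = (1×0.0583)² = 0.00339;  (-1·δq/q)² = (-1×0.109)² = 0.0119
δQ/Q = √(0.0165) = 0.129
Q = 100, so δQ = 0.129 × 100 = 12.9.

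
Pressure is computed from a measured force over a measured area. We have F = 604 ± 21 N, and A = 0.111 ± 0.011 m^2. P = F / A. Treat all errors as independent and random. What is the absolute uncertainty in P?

Products/powers → add relative errors in quadrature, weighted by exponent:
  (1·δF/F)² = (1×0.0348)² = 0.00121;  (-1·δA/A)² = (-1×0.0991)² = 0.00982
δP/P = √(0.0110) = 0.105
P = 5440 Pa, so δP = 0.105 × 5440 = 571 Pa.

571 Pa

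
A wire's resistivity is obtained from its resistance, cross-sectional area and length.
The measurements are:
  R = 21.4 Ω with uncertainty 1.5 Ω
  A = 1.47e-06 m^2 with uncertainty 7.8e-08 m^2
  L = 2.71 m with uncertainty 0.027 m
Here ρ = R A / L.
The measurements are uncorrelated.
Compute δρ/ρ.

Relative error in a monomial: (δρ/ρ)² = Σ (nᵢ · δxᵢ/xᵢ)².
  (1·δR/R)² = (1×0.0701)² = 0.00491;  (1·δA/A)² = (1×0.0531)² = 0.00282;  (-1·δL/L)² = (-1×0.00996)² = 9.93e-05
δρ/ρ = √(0.00783) = 0.0885

0.0885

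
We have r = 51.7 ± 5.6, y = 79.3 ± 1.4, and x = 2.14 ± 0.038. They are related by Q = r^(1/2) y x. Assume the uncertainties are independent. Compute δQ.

Each factor contributes (exponent × relative error)² to (δQ/Q)²:
  (½·δr/r)² = (0.5×0.108)² = 0.00293;  (1·δy/y)² = (1×0.0177)² = 0.000312;  (1·δx/x)² = (1×0.0178)² = 0.000315
δQ/Q = √(0.00356) = 0.0597
Q = 1220, so δQ = 0.0597 × 1220 = 72.8.

72.8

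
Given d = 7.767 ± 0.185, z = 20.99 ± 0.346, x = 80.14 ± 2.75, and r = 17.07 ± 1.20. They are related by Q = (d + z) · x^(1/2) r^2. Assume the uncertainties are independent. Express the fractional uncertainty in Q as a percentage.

14.2%

Let u = d + z = 28.76. δu = √(δd² + δz²) = √(0.0342 + 0.120) = 0.392, so δu/u = 0.0136.
Q is then a monomial in u, x, r:
δQ/Q = √((δu/u)² + (½·δx/x)² + (2·δr/r)²) = √(0.000186 + 0.000294 + 0.0198) = 0.142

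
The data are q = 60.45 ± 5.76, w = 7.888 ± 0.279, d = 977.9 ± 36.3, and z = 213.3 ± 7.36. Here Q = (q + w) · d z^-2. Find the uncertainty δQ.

Let u = q + w = 68.34. δu = √(δq² + δw²) = √(33.2 + 0.0778) = 5.77, so δu/u = 0.0844.
Q is then a monomial in u, d, z:
δQ/Q = √((δu/u)² + (1·δd/d)² + (-2·δz/z)²) = √(0.00712 + 0.00138 + 0.00476) = 0.115
Q = 1.469, so δQ = 0.115 × 1.469 = 0.169.

0.169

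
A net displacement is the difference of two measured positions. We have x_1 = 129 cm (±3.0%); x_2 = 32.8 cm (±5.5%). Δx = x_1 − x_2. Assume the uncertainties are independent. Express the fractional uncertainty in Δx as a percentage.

Absolute uncertainties add in quadrature for a linear combination:
  (δx_1)² = 15.0;  (δx_2)² = 3.25
δΔx = √(18.2) = 4.27 cm
Δx = 96.2 cm, so δΔx/Δx = 4.27/96.2 = 0.0444.

4.44%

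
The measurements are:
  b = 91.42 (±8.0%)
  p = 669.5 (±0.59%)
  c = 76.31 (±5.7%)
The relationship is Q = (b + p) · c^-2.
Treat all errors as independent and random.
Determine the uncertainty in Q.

Let u = b + p = 760.9. δu = √(δb² + δp²) = √(53.5 + 15.6) = 8.31, so δu/u = 0.0109.
Q is then a monomial in u, c:
δQ/Q = √((δu/u)² + (-2·δc/c)²) = √(0.000119 + 0.0130) = 0.115
Q = 0.1307, so δQ = 0.115 × 0.1307 = 0.0150.

0.0150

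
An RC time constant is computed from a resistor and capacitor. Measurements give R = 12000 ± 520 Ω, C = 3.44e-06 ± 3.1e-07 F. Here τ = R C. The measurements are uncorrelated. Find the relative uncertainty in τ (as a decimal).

0.1000

Products/powers → add relative errors in quadrature, weighted by exponent:
  (1·δR/R)² = (1×0.0433)² = 0.00188;  (1·δC/C)² = (1×0.0901)² = 0.00812
δτ/τ = √(0.01000) = 0.1000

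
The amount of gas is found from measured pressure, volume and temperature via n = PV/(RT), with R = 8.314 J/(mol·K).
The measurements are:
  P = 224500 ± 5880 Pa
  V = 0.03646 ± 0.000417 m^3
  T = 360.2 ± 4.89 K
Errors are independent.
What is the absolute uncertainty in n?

n is a product of powers, so relative uncertainties combine in quadrature:
  (1·δP/P)² = (1×0.0262)² = 0.000686;  (1·δV/V)² = (1×0.0114)² = 0.000131;  (-1·δT/T)² = (-1×0.0136)² = 0.000184
δn/n = √(0.00100) = 0.0316
n = 2.733 mol, so δn = 0.0316 × 2.733 = 0.0865 mol.

0.0865 mol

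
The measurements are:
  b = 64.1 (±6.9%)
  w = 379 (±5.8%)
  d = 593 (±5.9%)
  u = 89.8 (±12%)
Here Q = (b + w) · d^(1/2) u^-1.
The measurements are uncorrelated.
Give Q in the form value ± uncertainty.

120 ± 16.0

Let h = b + w = 443. δh = √(δb² + δw²) = √(19.6 + 483) = 22.4, so δh/h = 0.0506.
Q is then a monomial in h, d, u:
δQ/Q = √((δh/h)² + (½·δd/d)² + (-1·δu/u)²) = √(0.00256 + 0.000870 + 0.0144) = 0.134
Q = 120, so δQ = 0.134 × 120 = 16.0.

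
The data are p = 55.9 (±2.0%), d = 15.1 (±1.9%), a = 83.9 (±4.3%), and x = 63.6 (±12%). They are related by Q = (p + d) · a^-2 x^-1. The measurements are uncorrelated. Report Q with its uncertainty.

Let u = p + d = 71.0. δu = √(δp² + δd²) = √(1.25 + 0.0823) = 1.15, so δu/u = 0.0163.
Q is then a monomial in u, a, x:
δQ/Q = √((δu/u)² + (-2·δa/a)² + (-1·δx/x)²) = √(0.000264 + 0.00740 + 0.0144) = 0.149
Q = 0.000159, so δQ = 0.149 × 0.000159 = 2.36e-05.

(1.59 ± 0.236) × 10^-4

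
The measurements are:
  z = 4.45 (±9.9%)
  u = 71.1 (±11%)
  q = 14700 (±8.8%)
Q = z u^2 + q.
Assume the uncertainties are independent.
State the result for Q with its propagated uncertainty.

37200 ± 5580

Let p = z·u^2 = 22500. δp/p = √((1·δz/z)² + (2·δu/u)²) = √(0.00980 + 0.0484) = 0.241, so δp = 5430.
Q = p + q: δQ = √(δp² + δq²) = √(2.95e+07 + 1.67e+06) = 5580
Q = 37200.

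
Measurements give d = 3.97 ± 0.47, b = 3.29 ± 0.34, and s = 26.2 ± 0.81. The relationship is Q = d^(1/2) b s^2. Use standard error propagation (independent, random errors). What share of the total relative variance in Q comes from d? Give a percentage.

19.5%

(δQ/Q)² = (½·δd/d)² + (1·δb/b)² + (2·δs/s)²
  d term: (0.5×0.118)² = 0.00350
  b term: (1×0.103)² = 0.0107
  s term: (2×0.0309)² = 0.00382
Total = 0.0180. Share from d = 0.00350/0.0180 = 0.195.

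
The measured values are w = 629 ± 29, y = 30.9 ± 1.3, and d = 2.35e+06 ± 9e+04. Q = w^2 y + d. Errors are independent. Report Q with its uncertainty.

(1.46 ± 0.124) × 10^7

Let p = w^2·y = 1.22e+07. δp/p = √((2·δw/w)² + (1·δy/y)²) = √(0.00850 + 0.00177) = 0.101, so δp = 1.24e+06.
Q = p + d: δQ = √(δp² + δd²) = √(1.54e+12 + 8.1e+09) = 1.24e+06
Q = 1.46e+07.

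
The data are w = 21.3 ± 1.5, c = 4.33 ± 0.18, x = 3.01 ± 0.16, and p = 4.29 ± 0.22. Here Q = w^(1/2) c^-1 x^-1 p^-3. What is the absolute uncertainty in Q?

Since Q is a product/quotient, work with relative uncertainties:
  (½·δw/w)² = (0.5×0.0704)² = 0.00124;  (-1·δc/c)² = (-1×0.0416)² = 0.00173;  (-1·δx/x)² = (-1×0.0532)² = 0.00283;  (-3·δp/p)² = (-3×0.0513)² = 0.0237
δQ/Q = √(0.0295) = 0.172
Q = 0.00449, so δQ = 0.172 × 0.00449 = 0.000770.

0.000770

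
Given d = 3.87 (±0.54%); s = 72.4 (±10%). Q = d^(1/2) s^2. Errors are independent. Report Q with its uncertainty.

For a monomial Q ∝ d^(1/2), s^2, fractional errors add in quadrature:
  (½·δd/d)² = (0.5×0.00540)² = 7.29e-06;  (2·δs/s)² = (2×0.100)² = 0.0400
δQ/Q = √(0.0400) = 0.200
Q = 10300, so δQ = 0.200 × 10300 = 2060.

10300 ± 2060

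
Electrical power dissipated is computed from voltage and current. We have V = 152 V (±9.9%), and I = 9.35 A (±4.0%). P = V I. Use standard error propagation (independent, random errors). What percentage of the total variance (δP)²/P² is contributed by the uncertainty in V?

(δP/P)² = (1·δV/V)² + (1·δI/I)²
  V term: (1×0.0990)² = 0.00980
  I term: (1×0.0400)² = 0.00160
Total = 0.0114. Share from V = 0.00980/0.0114 = 0.860.

86.0%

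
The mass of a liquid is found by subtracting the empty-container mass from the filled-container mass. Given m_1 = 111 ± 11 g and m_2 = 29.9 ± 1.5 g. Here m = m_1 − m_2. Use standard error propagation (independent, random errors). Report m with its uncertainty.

m is a linear combination, so absolute uncertainties add in quadrature:
  (δm_1)² = 121;  (δm_2)² = 2.25
δm = √(123) = 11.1 g
m = 81.1 g.

81.1 ± 11.1 g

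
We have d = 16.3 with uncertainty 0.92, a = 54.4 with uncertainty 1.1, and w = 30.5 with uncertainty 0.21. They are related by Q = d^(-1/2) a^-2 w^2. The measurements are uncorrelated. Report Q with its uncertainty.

0.0779 ± 0.00399

Relative error in a monomial: (δQ/Q)² = Σ (nᵢ · δxᵢ/xᵢ)².
  (−½·δd/d)² = (-0.5×0.0564)² = 0.000796;  (-2·δa/a)² = (-2×0.0202)² = 0.00164;  (2·δw/w)² = (2×0.00689)² = 0.000190
δQ/Q = √(0.00262) = 0.0512
Q = 0.0779, so δQ = 0.0512 × 0.0779 = 0.00399.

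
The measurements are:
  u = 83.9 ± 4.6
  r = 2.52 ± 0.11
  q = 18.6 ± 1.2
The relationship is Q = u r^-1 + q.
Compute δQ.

2.62

Let p = u·r^-1 = 33.3. δp/p = √((1·δu/u)² + (-1·δr/r)²) = √(0.00301 + 0.00191) = 0.0701, so δp = 2.33.
Q = p + q: δQ = √(δp² + δq²) = √(5.44 + 1.44) = 2.62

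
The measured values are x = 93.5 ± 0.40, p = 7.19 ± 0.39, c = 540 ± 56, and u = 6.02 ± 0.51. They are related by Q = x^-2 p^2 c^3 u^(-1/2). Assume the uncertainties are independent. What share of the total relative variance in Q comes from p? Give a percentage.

10.7%

(δQ/Q)² = (-2·δx/x)² + (2·δp/p)² + (3·δc/c)² + (−½·δu/u)²
  x term: (-2×0.00428)² = 7.32e-05
  p term: (2×0.0542)² = 0.0118
  c term: (3×0.104)² = 0.0968
  u term: (-0.5×0.0847)² = 0.00179
Total = 0.110. Share from p = 0.0118/0.110 = 0.107.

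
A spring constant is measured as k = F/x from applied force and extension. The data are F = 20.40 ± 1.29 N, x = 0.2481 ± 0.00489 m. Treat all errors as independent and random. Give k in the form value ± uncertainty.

Relative error in a monomial: (δk/k)² = Σ (nᵢ · δxᵢ/xᵢ)².
  (1·δF/F)² = (1×0.0632)² = 0.00400;  (-1·δx/x)² = (-1×0.0197)² = 0.000388
δk/k = √(0.00439) = 0.0662
k = 82.22 N/m, so δk = 0.0662 × 82.22 = 5.45 N/m.

82.22 ± 5.45 N/m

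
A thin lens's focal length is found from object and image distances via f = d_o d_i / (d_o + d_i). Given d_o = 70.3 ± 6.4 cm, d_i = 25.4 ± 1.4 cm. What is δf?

0.880 cm

∂f/∂d_o = (d_i/(d_o+d_i))² = 0.0704;  ∂f/∂d_i = (d_o/(d_o+d_i))² = 0.540
δf = √((∂f/∂d_o · δd_o)² + (∂f/∂d_i · δd_i)²) = √(0.203 + 0.571) = 0.880 cm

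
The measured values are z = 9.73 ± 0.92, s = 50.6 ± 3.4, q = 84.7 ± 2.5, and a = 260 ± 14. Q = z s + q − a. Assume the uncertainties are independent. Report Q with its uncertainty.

317 ± 58.9

Let p = z·s = 492. δp/p = √((1·δz/z)² + (1·δs/s)²) = √(0.00894 + 0.00451) = 0.116, so δp = 57.1.
Q = p + q − a: δQ = √(δp² + δq² + δa²) = √(3260 + 6.25 + 196) = 58.9
Q = 317.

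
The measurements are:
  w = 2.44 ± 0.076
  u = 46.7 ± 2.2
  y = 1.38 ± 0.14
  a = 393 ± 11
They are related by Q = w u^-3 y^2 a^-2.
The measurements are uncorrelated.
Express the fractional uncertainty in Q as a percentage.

25.5%

Q is a product of powers, so relative uncertainties combine in quadrature:
  (1·δw/w)² = (1×0.0311)² = 0.000970;  (-3·δu/u)² = (-3×0.0471)² = 0.0200;  (2·δy/y)² = (2×0.101)² = 0.0412;  (-2·δa/a)² = (-2×0.0280)² = 0.00313
δQ/Q = √(0.0652) = 0.255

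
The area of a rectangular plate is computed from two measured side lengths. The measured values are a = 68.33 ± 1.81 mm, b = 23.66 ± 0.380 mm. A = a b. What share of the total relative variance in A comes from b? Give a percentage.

26.9%

(δA/A)² = (1·δa/a)² + (1·δb/b)²
  a term: (1×0.0265)² = 0.000702
  b term: (1×0.0161)² = 0.000258
Total = 0.000960. Share from b = 0.000258/0.000960 = 0.269.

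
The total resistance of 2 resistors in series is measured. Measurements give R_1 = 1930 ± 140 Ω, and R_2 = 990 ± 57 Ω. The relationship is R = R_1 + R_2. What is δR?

151 Ω

For a sum/difference, combine absolute errors in quadrature:
  (δR_1)² = 19600;  (δR_2)² = 3250
δR = √(22800) = 151 Ω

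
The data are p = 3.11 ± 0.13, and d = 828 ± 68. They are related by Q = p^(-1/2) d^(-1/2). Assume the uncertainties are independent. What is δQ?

0.000908

Relative error in a monomial: (δQ/Q)² = Σ (nᵢ · δxᵢ/xᵢ)².
  (−½·δp/p)² = (-0.5×0.0418)² = 0.000437;  (−½·δd/d)² = (-0.5×0.0821)² = 0.00169
δQ/Q = √(0.00212) = 0.0461
Q = 0.0197, so δQ = 0.0461 × 0.0197 = 0.000908.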